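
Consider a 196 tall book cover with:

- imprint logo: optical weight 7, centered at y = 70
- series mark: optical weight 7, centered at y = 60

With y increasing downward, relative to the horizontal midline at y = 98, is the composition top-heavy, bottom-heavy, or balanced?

top-heavy

Weights sum to 7 + 7 = 14.
Σw·y = 7·70 + 7·60 = 910, so ȳ = 910/14 ≈ 65.00.
65.0 lies above (smaller y than) the midline 98, so the layout is top-heavy.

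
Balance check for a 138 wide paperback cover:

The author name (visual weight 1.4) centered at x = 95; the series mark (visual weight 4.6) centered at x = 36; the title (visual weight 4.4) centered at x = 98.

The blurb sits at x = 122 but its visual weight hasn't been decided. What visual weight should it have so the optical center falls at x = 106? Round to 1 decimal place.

Existing Σw = 10.4 (1.4 + 4.6 + 4.4); existing moment 1.4·95 + 4.6·36 + 4.4·98 = 729.8.
Set Σw·x/Σw = 106: (729.8 + 122w) = 106·(10.4 + w).
Rearranging, w·(122 − 106) = 106·10.4 − 729.8 = 372.6, so w ≈ 372.6/16 = 23.29.

w ≈ 23.3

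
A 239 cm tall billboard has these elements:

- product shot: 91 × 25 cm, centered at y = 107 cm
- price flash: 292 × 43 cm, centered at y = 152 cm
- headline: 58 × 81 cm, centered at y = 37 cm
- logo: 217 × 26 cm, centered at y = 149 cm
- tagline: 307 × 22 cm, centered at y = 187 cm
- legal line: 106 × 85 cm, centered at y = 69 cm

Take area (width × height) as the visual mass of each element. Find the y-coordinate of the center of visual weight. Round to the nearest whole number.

y ≈ 123

Taking area as weight: product shot 91·25 = 2275, price flash 292·43 = 12556, headline 58·81 = 4698, logo 217·26 = 5642, tagline 307·22 = 6754, legal line 106·85 = 9010. Sum 40935.
y-moment: 2275·107 + 12556·152 + 4698·37 + 5642·149 + 6754·187 + 9010·69 = 5051109; centroid 5051109/40935 ≈ 123.39.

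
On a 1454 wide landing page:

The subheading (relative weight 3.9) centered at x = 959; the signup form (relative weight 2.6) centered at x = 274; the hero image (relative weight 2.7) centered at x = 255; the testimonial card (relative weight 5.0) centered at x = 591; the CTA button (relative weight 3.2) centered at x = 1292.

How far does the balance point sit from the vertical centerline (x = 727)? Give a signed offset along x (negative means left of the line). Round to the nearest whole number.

≈ -24

Σw = 3.9 + 2.6 + 2.7 + 5.0 + 3.2 = 17.4.
x-moment: 3.9·959 + 2.6·274 + 2.7·255 + 5.0·591 + 3.2·1292 = 12230.4; centroid 12230.4/17.4 ≈ 702.90.
Offset from x = 727: 702.90 − 727 ≈ -24.10.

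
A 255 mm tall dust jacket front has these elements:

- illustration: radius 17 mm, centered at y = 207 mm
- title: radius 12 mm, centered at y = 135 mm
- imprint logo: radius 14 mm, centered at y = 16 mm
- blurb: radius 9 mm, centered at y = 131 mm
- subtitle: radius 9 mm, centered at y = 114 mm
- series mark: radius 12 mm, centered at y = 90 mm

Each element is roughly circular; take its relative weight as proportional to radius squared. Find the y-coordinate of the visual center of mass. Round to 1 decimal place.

y ≈ 123.2

Weights ∝ r²: illustration 17² = 289, title 12² = 144, imprint logo 14² = 196, blurb 9² = 81, subtitle 9² = 81, series mark 12² = 144; Σw = 935.
y: moment 115204 / weight 935 ≈ 123.21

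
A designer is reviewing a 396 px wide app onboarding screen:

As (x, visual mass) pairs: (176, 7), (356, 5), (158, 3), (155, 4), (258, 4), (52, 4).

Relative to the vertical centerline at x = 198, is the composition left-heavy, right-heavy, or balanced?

Weights sum to 7 + 5 + 3 + 4 + 4 + 4 = 27.
x-moment: 7·176 + 5·356 + 3·158 + 4·155 + 4·258 + 4·52 = 5346; centroid 5346/27 ≈ 198.00.
The centroid 198.00 matches the midline at 198, so the layout is balanced.

balanced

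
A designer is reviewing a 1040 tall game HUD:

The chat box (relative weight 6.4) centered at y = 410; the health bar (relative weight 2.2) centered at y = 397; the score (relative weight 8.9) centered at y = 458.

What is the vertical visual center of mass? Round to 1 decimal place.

y ≈ 432.8

Weights sum to 6.4 + 2.2 + 8.9 = 17.5.
Σw·y = 6.4·410 + 2.2·397 + 8.9·458 = 7573.6, so ȳ = 7573.6/17.5 ≈ 432.78.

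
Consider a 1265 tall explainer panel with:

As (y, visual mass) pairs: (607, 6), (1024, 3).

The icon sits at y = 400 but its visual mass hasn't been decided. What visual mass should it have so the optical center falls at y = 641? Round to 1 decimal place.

w ≈ 3.9

Known weights sum to 6 + 3 = 9; their moment is 6·607 + 3·1024 = 6714.
Set Σw·y/Σw = 641: (6714 + 400w) = 641·(9 + w).
So w = (641·9 − 6714)/(400 − 641) = -945/-241 ≈ 3.92.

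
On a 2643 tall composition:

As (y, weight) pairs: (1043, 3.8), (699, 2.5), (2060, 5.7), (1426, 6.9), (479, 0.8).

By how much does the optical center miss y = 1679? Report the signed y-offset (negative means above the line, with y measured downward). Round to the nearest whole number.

≈ -274

Total weight = 3.8 + 2.5 + 5.7 + 6.9 + 0.8 = 19.7.
y-moment: 3.8·1043 + 2.5·699 + 5.7·2060 + 6.9·1426 + 0.8·479 = 27675.5; centroid 27675.5/19.7 ≈ 1404.85.
Offset from y = 1679: 1404.85 − 1679 ≈ -274.15.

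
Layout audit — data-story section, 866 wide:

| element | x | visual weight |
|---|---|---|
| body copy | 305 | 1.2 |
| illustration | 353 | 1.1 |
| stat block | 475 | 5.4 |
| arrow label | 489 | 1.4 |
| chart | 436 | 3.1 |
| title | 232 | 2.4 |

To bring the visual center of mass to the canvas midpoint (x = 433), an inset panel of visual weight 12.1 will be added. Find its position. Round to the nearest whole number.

x ≈ 467

After adding the inset panel, total weight = 1.2 + 1.1 + 5.4 + 1.4 + 3.1 + 2.4 + 12.1 = 26.7.
Along x: (5912.3 + 12.1·x) / 26.7 = 433 (existing moment 1.2·305 + 1.1·353 + 5.4·475 + 1.4·489 + 3.1·436 + 2.4·232 = 5912.3) ⇒ x = (11561.1 − 5912.3) / 12.1 ≈ 466.84.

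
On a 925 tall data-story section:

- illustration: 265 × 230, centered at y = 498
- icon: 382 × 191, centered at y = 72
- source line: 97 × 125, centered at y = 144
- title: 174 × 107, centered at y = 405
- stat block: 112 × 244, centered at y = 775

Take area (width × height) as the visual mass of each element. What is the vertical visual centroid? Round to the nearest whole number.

Areas: illustration 265·230 = 60950, icon 382·191 = 72962, source line 97·125 = 12125, title 174·107 = 18618, stat block 112·244 = 27328. Total weight = 191983.
y: (60950·498 + 72962·72 + 12125·144 + 18618·405 + 27328·775) / 191983 = 66071854 / 191983 ≈ 344.15

y ≈ 344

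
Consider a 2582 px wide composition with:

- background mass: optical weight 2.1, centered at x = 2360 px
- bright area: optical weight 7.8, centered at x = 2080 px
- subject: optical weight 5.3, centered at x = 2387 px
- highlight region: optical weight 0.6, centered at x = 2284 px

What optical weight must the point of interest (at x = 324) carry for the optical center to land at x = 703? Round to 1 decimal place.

Existing Σw = 15.8 (2.1 + 7.8 + 5.3 + 0.6); existing moment 2.1·2360 + 7.8·2080 + 5.3·2387 + 0.6·2284 = 35201.5.
Set Σw·x/Σw = 703: (35201.5 + 324w) = 703·(15.8 + w).
Rearranging, w·(324 − 703) = 703·15.8 − 35201.5 = -24094.1, so w ≈ -24094.1/-379 = 63.57.

w ≈ 63.6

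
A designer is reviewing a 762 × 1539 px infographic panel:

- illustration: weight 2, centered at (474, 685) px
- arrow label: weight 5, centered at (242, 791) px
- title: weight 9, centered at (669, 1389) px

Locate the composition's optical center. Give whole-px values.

Total weight = 2 + 5 + 9 = 16.
x-moment: 2·474 + 5·242 + 9·669 = 8179; centroid 8179/16 ≈ 511.19.
y-moment: 2·685 + 5·791 + 9·1389 = 17826; centroid 17826/16 ≈ 1114.12.

(511, 1114)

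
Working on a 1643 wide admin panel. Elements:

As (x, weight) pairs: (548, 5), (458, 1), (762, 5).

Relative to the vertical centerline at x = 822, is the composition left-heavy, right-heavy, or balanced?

Σw = 5 + 1 + 5 = 11.
x-moment: 5·548 + 1·458 + 5·762 = 7008; centroid 7008/11 ≈ 637.09.
637.1 vs midline 822 → left-heavy.

left-heavy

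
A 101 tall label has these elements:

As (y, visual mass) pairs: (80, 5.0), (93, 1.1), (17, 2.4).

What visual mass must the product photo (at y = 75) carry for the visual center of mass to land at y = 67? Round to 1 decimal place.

w ≈ 3.3

Fixed elements: Σw = 5.0 + 1.1 + 2.4 = 8.5, Σw·y = 5.0·80 + 1.1·93 + 2.4·17 = 543.1.
Set Σw·y/Σw = 67: (543.1 + 75w) = 67·(8.5 + w).
Solving: w = (67·8.5 − 543.1) / (75 − 67) = 26.4 / 8 ≈ 3.30.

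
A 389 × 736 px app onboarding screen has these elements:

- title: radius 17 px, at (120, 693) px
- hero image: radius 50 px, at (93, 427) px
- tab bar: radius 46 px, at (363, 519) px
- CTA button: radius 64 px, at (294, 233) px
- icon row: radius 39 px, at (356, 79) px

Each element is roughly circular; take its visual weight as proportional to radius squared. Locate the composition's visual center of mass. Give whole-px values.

Weights ∝ r²: title 17² = 289, hero image 50² = 2500, tab bar 46² = 2116, CTA button 64² = 4096, icon row 39² = 1521; Σw = 10522.
x-moment: 289·120 + 2500·93 + 2116·363 + 4096·294 + 1521·356 = 2780988; centroid 2780988/10522 ≈ 264.30.
y-moment: 289·693 + 2500·427 + 2116·519 + 4096·233 + 1521·79 = 3440508; centroid 3440508/10522 ≈ 326.98.

(264, 327)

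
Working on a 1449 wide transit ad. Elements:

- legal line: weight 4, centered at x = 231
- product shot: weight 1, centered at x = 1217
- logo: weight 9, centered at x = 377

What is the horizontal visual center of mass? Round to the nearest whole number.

Σw = 4 + 1 + 9 = 14.
x-moment: 4·231 + 1·1217 + 9·377 = 5534; centroid 5534/14 ≈ 395.29.

x ≈ 395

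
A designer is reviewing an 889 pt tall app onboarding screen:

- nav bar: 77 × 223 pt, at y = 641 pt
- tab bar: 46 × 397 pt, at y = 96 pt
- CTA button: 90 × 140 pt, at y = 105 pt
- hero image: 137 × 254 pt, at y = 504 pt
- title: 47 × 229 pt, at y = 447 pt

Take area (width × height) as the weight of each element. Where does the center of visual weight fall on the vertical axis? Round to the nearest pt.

Areas → weights: nav bar 77·223 = 17171, tab bar 46·397 = 18262, CTA button 90·140 = 12600, hero image 137·254 = 34798, title 47·229 = 10763; Σw = 93594.
y: (17171·641 + 18262·96 + 12600·105 + 34798·504 + 10763·447) / 93594 = 36432016 / 93594 ≈ 389.26

y ≈ 389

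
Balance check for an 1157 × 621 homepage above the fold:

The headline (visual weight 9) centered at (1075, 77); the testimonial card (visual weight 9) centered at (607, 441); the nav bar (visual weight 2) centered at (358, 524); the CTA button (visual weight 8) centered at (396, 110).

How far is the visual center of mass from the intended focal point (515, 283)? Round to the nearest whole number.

≈ 171

Σw = 9 + 9 + 2 + 8 = 28.
x-moment: 9·1075 + 9·607 + 2·358 + 8·396 = 19022; centroid 19022/28 ≈ 679.36.
y-moment: 9·77 + 9·441 + 2·524 + 8·110 = 6590; centroid 6590/28 ≈ 235.36.
Offset from (515, 283): Δx ≈ 164.36, Δy ≈ -47.64; distance = √(Δx² + Δy²) ≈ 171.12.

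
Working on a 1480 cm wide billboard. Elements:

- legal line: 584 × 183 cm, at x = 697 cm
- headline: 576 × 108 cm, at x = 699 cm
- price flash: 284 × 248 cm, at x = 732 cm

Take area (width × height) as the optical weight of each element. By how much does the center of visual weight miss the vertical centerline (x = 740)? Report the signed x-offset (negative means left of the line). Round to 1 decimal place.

Areas → weights: legal line 584·183 = 106872, headline 576·108 = 62208, price flash 284·248 = 70432; Σw = 239512.
x: (106872·697 + 62208·699 + 70432·732) / 239512 = 169529400 / 239512 ≈ 707.81
Against x = 740, that's 707.81 − 740 = -32.19.

≈ -32.2 cm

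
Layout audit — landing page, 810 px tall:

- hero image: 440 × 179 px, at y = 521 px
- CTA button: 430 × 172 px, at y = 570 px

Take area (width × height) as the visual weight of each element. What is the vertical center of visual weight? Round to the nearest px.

Taking area as weight: hero image 440·179 = 78760, CTA button 430·172 = 73960. Sum 152720.
Σw·y = 78760·521 + 73960·570 = 83191160, so ȳ = 83191160/152720 ≈ 544.73.

y ≈ 545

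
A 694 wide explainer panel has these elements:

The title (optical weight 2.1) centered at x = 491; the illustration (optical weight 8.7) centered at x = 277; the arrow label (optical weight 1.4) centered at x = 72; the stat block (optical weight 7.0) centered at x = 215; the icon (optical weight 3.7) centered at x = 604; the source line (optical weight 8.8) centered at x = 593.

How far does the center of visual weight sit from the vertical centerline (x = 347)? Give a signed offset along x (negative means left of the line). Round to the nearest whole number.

Σw = 2.1 + 8.7 + 1.4 + 7.0 + 3.7 + 8.8 = 31.7.
x: (2.1·491 + 8.7·277 + 1.4·72 + 7.0·215 + 3.7·604 + 8.8·593) / 31.7 = 12500.0 / 31.7 ≈ 394.32
Offset from x = 347: 394.32 − 347 ≈ 47.32.

≈ 47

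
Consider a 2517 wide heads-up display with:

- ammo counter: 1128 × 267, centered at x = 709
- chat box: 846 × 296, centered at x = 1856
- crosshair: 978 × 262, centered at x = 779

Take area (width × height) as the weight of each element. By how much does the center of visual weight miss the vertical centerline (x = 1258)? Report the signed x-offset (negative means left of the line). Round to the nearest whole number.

≈ -171

Taking area as weight: ammo counter 1128·267 = 301176, chat box 846·296 = 250416, crosshair 978·262 = 256236. Sum 807828.
x: (301176·709 + 250416·1856 + 256236·779) / 807828 = 877913724 / 807828 ≈ 1086.76
Offset from x = 1258: 1086.76 − 1258 ≈ -171.24.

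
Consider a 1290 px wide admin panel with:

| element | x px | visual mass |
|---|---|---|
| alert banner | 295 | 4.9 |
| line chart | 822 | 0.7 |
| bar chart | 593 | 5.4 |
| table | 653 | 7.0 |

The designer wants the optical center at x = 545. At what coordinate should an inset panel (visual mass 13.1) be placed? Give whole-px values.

New total weight: (4.9 + 0.7 + 5.4 + 7.0) + 13.1 = 31.1.
x: target moment 31.1×545 = 16949.5; current 4.9·295 + 0.7·822 + 5.4·593 + 7.0·653 = 9794.1; the inset panel supplies 7155.4, so x = 7155.4/13.1 ≈ 546.21.

x ≈ 546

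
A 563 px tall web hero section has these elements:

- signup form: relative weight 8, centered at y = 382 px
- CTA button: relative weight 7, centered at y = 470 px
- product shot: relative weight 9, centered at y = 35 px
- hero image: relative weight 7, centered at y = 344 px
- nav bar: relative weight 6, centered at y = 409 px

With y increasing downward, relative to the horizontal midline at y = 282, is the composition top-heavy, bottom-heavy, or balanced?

bottom-heavy

Total weight = 8 + 7 + 9 + 7 + 6 = 37.
y-moment: 8·382 + 7·470 + 9·35 + 7·344 + 6·409 = 11523; centroid 11523/37 ≈ 311.43.
311.4 lies below (larger y than) the midline 282, so the layout is bottom-heavy.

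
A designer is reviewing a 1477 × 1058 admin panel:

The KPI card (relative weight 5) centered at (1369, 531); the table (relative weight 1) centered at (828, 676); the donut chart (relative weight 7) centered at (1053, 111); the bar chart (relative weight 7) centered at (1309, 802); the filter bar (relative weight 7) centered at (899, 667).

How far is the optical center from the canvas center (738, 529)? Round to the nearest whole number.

≈ 392

Total weight = 5 + 1 + 7 + 7 + 7 = 27.
x-moment: 5·1369 + 1·828 + 7·1053 + 7·1309 + 7·899 = 30500; centroid 30500/27 ≈ 1129.63.
y-moment: 5·531 + 1·676 + 7·111 + 7·802 + 7·667 = 14391; centroid 14391/27 ≈ 533.00.
Offset from (738, 529): Δx ≈ 391.63, Δy ≈ 4.00; distance = √(Δx² + Δy²) ≈ 391.65.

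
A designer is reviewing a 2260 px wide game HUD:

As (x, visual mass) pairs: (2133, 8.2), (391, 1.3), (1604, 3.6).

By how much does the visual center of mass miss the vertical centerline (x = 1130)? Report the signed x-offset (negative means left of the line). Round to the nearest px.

≈ 685 px

Total weight = 8.2 + 1.3 + 3.6 = 13.1.
x-moment: 8.2·2133 + 1.3·391 + 3.6·1604 = 23773.3; centroid 23773.3/13.1 ≈ 1814.76.
Offset from x = 1130: 1814.76 − 1130 ≈ 684.76.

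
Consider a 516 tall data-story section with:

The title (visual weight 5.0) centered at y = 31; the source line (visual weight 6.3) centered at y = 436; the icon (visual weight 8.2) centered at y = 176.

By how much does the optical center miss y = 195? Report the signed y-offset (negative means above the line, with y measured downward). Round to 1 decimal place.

Σw = 5.0 + 6.3 + 8.2 = 19.5.
Σw·y = 5.0·31 + 6.3·436 + 8.2·176 = 4345.0, so ȳ = 4345.0/19.5 ≈ 222.82.
Against y = 195, that's 222.82 − 195 = 27.82.

≈ 27.8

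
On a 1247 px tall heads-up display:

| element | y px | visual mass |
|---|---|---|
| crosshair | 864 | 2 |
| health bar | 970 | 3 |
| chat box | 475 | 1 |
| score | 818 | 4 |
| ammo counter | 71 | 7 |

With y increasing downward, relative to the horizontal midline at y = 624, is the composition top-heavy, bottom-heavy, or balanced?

top-heavy

Total weight = 2 + 3 + 1 + 4 + 7 = 17.
y: (2·864 + 3·970 + 1·475 + 4·818 + 7·71) / 17 = 8882 / 17 ≈ 522.47
Since 522.5 is above (smaller y than) 624, the composition reads top-heavy.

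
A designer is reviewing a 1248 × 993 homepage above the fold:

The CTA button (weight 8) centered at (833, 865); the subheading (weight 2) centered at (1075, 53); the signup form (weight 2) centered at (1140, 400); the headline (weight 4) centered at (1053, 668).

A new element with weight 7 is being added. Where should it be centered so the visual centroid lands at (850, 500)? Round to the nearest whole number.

(606, 143)

New total weight: (8 + 2 + 2 + 4) + 7 = 23.
Along x: (15306 + 7·x) / 23 = 850 (existing moment 8·833 + 2·1075 + 2·1140 + 4·1053 = 15306) ⇒ x = (19550 − 15306) / 7 ≈ 606.29.
Along y: (10498 + 7·y) / 23 = 500 (existing moment 8·865 + 2·53 + 2·400 + 4·668 = 10498) ⇒ y = (11500 − 10498) / 7 ≈ 143.14.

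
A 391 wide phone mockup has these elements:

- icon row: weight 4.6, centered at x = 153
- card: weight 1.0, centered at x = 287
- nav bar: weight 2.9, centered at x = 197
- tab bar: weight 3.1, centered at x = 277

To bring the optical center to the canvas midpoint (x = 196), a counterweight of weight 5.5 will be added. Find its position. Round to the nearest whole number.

New total weight: (4.6 + 1.0 + 2.9 + 3.1) + 5.5 = 17.1.
x: need Σw·x = 17.1·196 = 3351.6. Existing = 4.6·153 + 1.0·287 + 2.9·197 + 3.1·277 = 2420.8. Remainder 930.8 / 5.5 ≈ 169.24.

x ≈ 169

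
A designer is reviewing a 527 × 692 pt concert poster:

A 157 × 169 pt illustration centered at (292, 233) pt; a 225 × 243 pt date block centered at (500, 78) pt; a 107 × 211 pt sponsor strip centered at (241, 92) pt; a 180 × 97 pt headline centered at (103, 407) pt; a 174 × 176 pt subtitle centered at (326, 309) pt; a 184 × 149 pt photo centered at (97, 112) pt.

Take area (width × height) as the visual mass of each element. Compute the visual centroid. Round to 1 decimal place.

(306.6, 179.4)

Taking area as weight: illustration 157·169 = 26533, date block 225·243 = 54675, sponsor strip 107·211 = 22577, headline 180·97 = 17460, subtitle 174·176 = 30624, photo 184·149 = 27416. Sum 179285.
Σw·x = 54967349; x̄ = 54967349/179285 ≈ 306.59.
y: moment 32163551 / weight 179285 ≈ 179.40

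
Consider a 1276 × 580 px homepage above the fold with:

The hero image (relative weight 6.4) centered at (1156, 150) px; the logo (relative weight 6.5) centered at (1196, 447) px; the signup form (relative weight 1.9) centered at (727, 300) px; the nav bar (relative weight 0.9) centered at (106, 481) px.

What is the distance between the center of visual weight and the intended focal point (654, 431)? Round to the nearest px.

Σw = 6.4 + 6.5 + 1.9 + 0.9 = 15.7.
x-moment: 6.4·1156 + 6.5·1196 + 1.9·727 + 0.9·106 = 16649.1; centroid 16649.1/15.7 ≈ 1060.45.
y-moment: 6.4·150 + 6.5·447 + 1.9·300 + 0.9·481 = 4868.4; centroid 4868.4/15.7 ≈ 310.09.
Offset from (654, 431): Δx ≈ 406.45, Δy ≈ -120.91; distance = √(Δx² + Δy²) ≈ 424.06.

≈ 424 px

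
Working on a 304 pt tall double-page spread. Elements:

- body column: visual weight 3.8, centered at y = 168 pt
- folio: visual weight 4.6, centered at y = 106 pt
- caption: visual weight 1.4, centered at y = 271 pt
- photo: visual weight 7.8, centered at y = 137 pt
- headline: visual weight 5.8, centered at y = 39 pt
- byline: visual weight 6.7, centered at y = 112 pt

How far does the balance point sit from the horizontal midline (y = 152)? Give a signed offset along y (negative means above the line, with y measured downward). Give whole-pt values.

≈ -34 pt

Total weight = 3.8 + 4.6 + 1.4 + 7.8 + 5.8 + 6.7 = 30.1.
Σw·y = 3550.6; ȳ = 3550.6/30.1 ≈ 117.96.
Against y = 152, that's 117.96 − 152 = -34.04.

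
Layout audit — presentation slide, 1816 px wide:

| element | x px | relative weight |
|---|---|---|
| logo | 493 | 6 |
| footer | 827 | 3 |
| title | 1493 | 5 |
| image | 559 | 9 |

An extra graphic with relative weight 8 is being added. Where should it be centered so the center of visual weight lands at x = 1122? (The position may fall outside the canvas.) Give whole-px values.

x ≈ 2106

After adding the extra graphic, total weight = 6 + 3 + 5 + 9 + 8 = 31.
Along x: (17935 + 8·x) / 31 = 1122 (existing moment 6·493 + 3·827 + 5·1493 + 9·559 = 17935) ⇒ x = (34782 − 17935) / 8 ≈ 2105.88.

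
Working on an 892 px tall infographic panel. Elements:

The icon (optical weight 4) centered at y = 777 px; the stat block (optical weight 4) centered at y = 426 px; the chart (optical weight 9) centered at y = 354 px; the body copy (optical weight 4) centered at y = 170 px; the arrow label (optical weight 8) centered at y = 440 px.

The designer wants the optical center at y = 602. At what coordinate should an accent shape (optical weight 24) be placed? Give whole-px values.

y ≈ 821

New total weight: (4 + 4 + 9 + 4 + 8) + 24 = 53.
y: target moment 53×602 = 31906; current 4·777 + 4·426 + 9·354 + 4·170 + 8·440 = 12198; the accent shape supplies 19708, so y = 19708/24 ≈ 821.17.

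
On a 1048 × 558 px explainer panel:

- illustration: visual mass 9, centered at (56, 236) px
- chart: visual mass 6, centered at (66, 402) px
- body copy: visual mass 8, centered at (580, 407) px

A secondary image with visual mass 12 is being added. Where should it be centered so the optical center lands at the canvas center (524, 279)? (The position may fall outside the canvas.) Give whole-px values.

(1067, 164)

After adding the secondary image, total weight = 9 + 6 + 8 + 12 = 35.
Along x: (5540 + 12·x) / 35 = 524 (existing moment 9·56 + 6·66 + 8·580 = 5540) ⇒ x = (18340 − 5540) / 12 ≈ 1066.67.
Along y: (7792 + 12·y) / 35 = 279 (existing moment 9·236 + 6·402 + 8·407 = 7792) ⇒ y = (9765 − 7792) / 12 ≈ 164.42.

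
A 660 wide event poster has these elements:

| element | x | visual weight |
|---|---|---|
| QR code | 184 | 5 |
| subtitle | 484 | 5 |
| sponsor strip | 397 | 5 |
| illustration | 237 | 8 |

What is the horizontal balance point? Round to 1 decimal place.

x ≈ 314.0

Σw = 5 + 5 + 5 + 8 = 23.
Σw·x = 5·184 + 5·484 + 5·397 + 8·237 = 7221, so x̄ = 7221/23 ≈ 313.96.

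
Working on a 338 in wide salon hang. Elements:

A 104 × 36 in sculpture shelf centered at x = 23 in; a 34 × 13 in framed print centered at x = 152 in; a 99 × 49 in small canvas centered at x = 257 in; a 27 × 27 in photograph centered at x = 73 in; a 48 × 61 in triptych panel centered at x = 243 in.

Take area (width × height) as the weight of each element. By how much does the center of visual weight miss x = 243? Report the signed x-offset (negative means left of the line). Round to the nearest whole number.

≈ -72 in

Taking area as weight: sculpture shelf 104·36 = 3744, framed print 34·13 = 442, small canvas 99·49 = 4851, photograph 27·27 = 729, triptych panel 48·61 = 2928. Sum 12694.
Σw·x = 3744·23 + 442·152 + 4851·257 + 729·73 + 2928·243 = 2164724, so x̄ = 2164724/12694 ≈ 170.53.
Against x = 243, that's 170.53 − 243 = -72.47.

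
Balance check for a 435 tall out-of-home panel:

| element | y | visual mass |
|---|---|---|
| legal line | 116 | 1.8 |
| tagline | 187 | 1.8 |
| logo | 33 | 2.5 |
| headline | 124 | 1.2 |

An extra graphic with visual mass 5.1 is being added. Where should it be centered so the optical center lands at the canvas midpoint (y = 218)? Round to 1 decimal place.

After adding the extra graphic, total weight = 1.8 + 1.8 + 2.5 + 1.2 + 5.1 = 12.4.
y: need Σw·y = 12.4·218 = 2703.2. Existing = 1.8·116 + 1.8·187 + 2.5·33 + 1.2·124 = 776.7. Remainder 1926.5 / 5.1 ≈ 377.75.

y ≈ 377.7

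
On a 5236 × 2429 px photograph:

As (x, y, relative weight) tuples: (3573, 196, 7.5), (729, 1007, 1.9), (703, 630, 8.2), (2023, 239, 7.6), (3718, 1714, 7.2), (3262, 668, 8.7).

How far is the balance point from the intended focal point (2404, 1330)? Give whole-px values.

≈ 651 px

Σw = 7.5 + 1.9 + 8.2 + 7.6 + 7.2 + 8.7 = 41.1.
x-moment: 7.5·3573 + 1.9·729 + 8.2·703 + 7.6·2023 + 7.2·3718 + 8.7·3262 = 104471.0; centroid 104471.0/41.1 ≈ 2541.87.
y-moment: 7.5·196 + 1.9·1007 + 8.2·630 + 7.6·239 + 7.2·1714 + 8.7·668 = 28518.1; centroid 28518.1/41.1 ≈ 693.87.
From (2404, 1330): dx = 137.87, dy = -636.13, so the distance is √(dx²+dy²) ≈ 650.90.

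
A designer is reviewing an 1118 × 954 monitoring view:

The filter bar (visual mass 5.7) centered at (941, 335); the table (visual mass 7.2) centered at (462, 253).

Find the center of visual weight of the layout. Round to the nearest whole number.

(674, 289)

Total weight = 5.7 + 7.2 = 12.9.
x-moment: 5.7·941 + 7.2·462 = 8690.1; centroid 8690.1/12.9 ≈ 673.65.
y-moment: 5.7·335 + 7.2·253 = 3731.1; centroid 3731.1/12.9 ≈ 289.23.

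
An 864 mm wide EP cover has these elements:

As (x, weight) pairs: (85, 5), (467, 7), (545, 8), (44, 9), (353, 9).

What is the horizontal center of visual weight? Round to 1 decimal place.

Weights sum to 5 + 7 + 8 + 9 + 9 = 38.
x-moment: 5·85 + 7·467 + 8·545 + 9·44 + 9·353 = 11627; centroid 11627/38 ≈ 305.97.

x ≈ 306.0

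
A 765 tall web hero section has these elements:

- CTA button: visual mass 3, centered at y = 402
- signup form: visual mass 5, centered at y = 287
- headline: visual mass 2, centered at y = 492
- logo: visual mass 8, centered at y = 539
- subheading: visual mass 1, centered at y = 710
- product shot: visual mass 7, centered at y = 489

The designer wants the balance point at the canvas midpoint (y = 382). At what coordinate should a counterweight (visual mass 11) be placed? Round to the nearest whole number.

y ≈ 188

New total weight: (3 + 5 + 2 + 8 + 1 + 7) + 11 = 37.
Along y: (12070 + 11·y) / 37 = 382 (existing moment 3·402 + 5·287 + 2·492 + 8·539 + 1·710 + 7·489 = 12070) ⇒ y = (14134 − 12070) / 11 ≈ 187.64.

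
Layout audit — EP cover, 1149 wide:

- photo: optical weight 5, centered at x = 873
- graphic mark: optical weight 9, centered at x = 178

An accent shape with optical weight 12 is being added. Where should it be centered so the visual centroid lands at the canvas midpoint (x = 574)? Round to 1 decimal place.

New total weight: (5 + 9) + 12 = 26.
x: target moment 26×574 = 14924; current 5·873 + 9·178 = 5967; the accent shape supplies 8957, so x = 8957/12 ≈ 746.42.

x ≈ 746.4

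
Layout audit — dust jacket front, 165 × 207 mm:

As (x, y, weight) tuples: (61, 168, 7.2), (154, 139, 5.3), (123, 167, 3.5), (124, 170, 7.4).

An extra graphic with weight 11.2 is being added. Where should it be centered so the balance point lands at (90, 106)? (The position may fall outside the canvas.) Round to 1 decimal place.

New total weight: (7.2 + 5.3 + 3.5 + 7.4) + 11.2 = 34.6.
x: target moment 34.6×90 = 3114.0; current 7.2·61 + 5.3·154 + 3.5·123 + 7.4·124 = 2603.5; the extra graphic supplies 510.5, so x = 510.5/11.2 ≈ 45.58.
y: target moment 34.6×106 = 3667.6; current 7.2·168 + 5.3·139 + 3.5·167 + 7.4·170 = 3788.8; the extra graphic supplies -121.2, so y = -121.2/11.2 ≈ -10.82.

(45.6, -10.8)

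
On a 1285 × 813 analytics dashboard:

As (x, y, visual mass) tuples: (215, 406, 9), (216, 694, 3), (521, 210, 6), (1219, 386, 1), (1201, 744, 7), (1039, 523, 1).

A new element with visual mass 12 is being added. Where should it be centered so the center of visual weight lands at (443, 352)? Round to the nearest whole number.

(75, 51)

With the new element, Σw becomes 9 + 3 + 6 + 1 + 7 + 1 + 12 = 39.
Along x: (16374 + 12·x) / 39 = 443 (existing moment 9·215 + 3·216 + 6·521 + 1·1219 + 7·1201 + 1·1039 = 16374) ⇒ x = (17277 − 16374) / 12 ≈ 75.25.
Along y: (13113 + 12·y) / 39 = 352 (existing moment 9·406 + 3·694 + 6·210 + 1·386 + 7·744 + 1·523 = 13113) ⇒ y = (13728 − 13113) / 12 ≈ 51.25.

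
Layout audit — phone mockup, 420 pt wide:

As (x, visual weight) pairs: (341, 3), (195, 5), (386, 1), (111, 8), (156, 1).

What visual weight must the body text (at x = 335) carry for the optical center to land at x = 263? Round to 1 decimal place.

Fixed elements: Σw = 3 + 5 + 1 + 8 + 1 = 18, Σw·x = 3·341 + 5·195 + 1·386 + 8·111 + 1·156 = 3428.
Set Σw·x/Σw = 263: (3428 + 335w) = 263·(18 + w).
Solving: w = (263·18 − 3428) / (335 − 263) = 1306 / 72 ≈ 18.14.

w ≈ 18.1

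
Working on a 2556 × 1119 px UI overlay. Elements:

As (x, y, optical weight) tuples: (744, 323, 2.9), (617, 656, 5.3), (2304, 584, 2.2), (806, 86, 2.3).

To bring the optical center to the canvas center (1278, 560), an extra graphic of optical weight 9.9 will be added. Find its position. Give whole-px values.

After adding the extra graphic, total weight = 2.9 + 5.3 + 2.2 + 2.3 + 9.9 = 22.6.
x: need Σw·x = 22.6·1278 = 28882.8. Existing = 2.9·744 + 5.3·617 + 2.2·2304 + 2.3·806 = 12350.3. Remainder 16532.5 / 9.9 ≈ 1669.95.
y: need Σw·y = 22.6·560 = 12656.0. Existing = 2.9·323 + 5.3·656 + 2.2·584 + 2.3·86 = 5896.1. Remainder 6759.9 / 9.9 ≈ 682.82.

(1670, 683)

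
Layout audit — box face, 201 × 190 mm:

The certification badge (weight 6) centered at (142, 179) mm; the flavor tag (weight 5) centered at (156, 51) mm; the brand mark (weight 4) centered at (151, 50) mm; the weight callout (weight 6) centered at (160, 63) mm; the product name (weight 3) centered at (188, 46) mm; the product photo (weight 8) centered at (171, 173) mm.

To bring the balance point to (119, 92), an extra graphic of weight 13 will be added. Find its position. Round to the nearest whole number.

(17, 55)

With the extra graphic, Σw becomes 6 + 5 + 4 + 6 + 3 + 8 + 13 = 45.
x: need Σw·x = 45·119 = 5355. Existing = 6·142 + 5·156 + 4·151 + 6·160 + 3·188 + 8·171 = 5128. Remainder 227 / 13 ≈ 17.46.
y: need Σw·y = 45·92 = 4140. Existing = 6·179 + 5·51 + 4·50 + 6·63 + 3·46 + 8·173 = 3429. Remainder 711 / 13 ≈ 54.69.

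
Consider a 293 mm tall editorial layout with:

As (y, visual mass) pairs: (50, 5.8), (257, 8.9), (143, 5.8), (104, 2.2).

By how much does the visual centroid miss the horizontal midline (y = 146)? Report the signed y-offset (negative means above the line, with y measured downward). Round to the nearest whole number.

≈ 14 mm

Total weight = 5.8 + 8.9 + 5.8 + 2.2 = 22.7.
y-moment: 5.8·50 + 8.9·257 + 5.8·143 + 2.2·104 = 3635.5; centroid 3635.5/22.7 ≈ 160.15.
Offset from y = 146: 160.15 − 146 ≈ 14.15.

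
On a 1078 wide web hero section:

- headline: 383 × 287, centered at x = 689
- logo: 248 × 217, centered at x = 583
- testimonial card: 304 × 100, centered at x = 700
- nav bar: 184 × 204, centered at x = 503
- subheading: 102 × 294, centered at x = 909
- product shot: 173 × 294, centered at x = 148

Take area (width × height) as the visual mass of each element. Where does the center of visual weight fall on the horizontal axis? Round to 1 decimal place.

x ≈ 582.5

Areas: headline 383·287 = 109921, logo 248·217 = 53816, testimonial card 304·100 = 30400, nav bar 184·204 = 37536, subheading 102·294 = 29988, product shot 173·294 = 50862. Total weight = 312523.
x: (109921·689 + 53816·583 + 30400·700 + 37536·503 + 29988·909 + 50862·148) / 312523 = 182057573 / 312523 ≈ 582.54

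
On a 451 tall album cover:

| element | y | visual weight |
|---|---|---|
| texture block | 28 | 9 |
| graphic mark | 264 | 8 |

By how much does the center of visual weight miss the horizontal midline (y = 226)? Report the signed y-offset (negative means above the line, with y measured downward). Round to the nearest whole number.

≈ -87

Σw = 9 + 8 = 17.
Σw·y = 9·28 + 8·264 = 2364, so ȳ = 2364/17 ≈ 139.06.
Offset from y = 226: 139.06 − 226 ≈ -86.94.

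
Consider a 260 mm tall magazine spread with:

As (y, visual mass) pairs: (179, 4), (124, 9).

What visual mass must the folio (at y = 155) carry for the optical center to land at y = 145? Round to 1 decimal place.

w ≈ 5.3

Existing Σw = 13 (4 + 9); existing moment 4·179 + 9·124 = 1832.
For the centroid to hit 145: (1832 + w·155) / (13 + w) = 145.
Solving: w = (145·13 − 1832) / (155 − 145) = 53 / 10 ≈ 5.30.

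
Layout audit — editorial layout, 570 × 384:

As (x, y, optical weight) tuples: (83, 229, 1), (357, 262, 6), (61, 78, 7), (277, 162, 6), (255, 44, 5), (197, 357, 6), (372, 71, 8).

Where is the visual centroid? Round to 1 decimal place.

Total weight = 1 + 6 + 7 + 6 + 5 + 6 + 8 = 39.
Σw·x = 9747; x̄ = 9747/39 ≈ 249.92.
Σw·y = 6249; ȳ = 6249/39 ≈ 160.23.

(249.9, 160.2)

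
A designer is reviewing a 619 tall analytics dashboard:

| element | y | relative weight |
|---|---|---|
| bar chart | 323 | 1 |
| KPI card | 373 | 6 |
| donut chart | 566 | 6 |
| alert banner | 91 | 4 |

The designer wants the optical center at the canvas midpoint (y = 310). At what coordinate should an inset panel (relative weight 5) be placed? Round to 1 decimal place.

y ≈ 99.8

After adding the inset panel, total weight = 1 + 6 + 6 + 4 + 5 = 22.
y: target moment 22×310 = 6820; current 1·323 + 6·373 + 6·566 + 4·91 = 6321; the inset panel supplies 499, so y = 499/5 ≈ 99.80.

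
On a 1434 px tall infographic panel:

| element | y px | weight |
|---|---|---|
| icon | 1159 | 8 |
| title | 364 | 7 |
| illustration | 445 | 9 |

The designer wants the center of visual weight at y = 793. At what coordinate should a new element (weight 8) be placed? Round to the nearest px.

y ≈ 1194

After adding the new element, total weight = 8 + 7 + 9 + 8 = 32.
y: target moment 32×793 = 25376; current 8·1159 + 7·364 + 9·445 = 15825; the new element supplies 9551, so y = 9551/8 ≈ 1193.88.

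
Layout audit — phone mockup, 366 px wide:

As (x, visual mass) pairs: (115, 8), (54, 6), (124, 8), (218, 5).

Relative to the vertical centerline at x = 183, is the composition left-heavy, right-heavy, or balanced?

Weights sum to 8 + 6 + 8 + 5 = 27.
Σw·x = 8·115 + 6·54 + 8·124 + 5·218 = 3326, so x̄ = 3326/27 ≈ 123.19.
123.2 lies left of the midline 183, so the layout is left-heavy.

left-heavy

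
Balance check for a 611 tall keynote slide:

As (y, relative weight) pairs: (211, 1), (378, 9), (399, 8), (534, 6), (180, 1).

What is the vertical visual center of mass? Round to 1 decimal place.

Σw = 1 + 9 + 8 + 6 + 1 = 25.
y: (1·211 + 9·378 + 8·399 + 6·534 + 1·180) / 25 = 10189 / 25 ≈ 407.56

y ≈ 407.6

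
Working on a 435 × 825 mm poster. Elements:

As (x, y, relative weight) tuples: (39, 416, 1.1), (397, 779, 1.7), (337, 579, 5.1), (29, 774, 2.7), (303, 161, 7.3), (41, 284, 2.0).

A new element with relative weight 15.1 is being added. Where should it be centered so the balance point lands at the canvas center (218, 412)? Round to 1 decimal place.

New total weight: (1.1 + 1.7 + 5.1 + 2.7 + 7.3 + 2.0) + 15.1 = 35.0.
Along x: (4808.7 + 15.1·x) / 35.0 = 218 (existing moment 1.1·39 + 1.7·397 + 5.1·337 + 2.7·29 + 7.3·303 + 2.0·41 = 4808.7) ⇒ x = (7630.0 − 4808.7) / 15.1 ≈ 186.84.
Along y: (8567.9 + 15.1·y) / 35.0 = 412 (existing moment 1.1·416 + 1.7·779 + 5.1·579 + 2.7·774 + 7.3·161 + 2.0·284 = 8567.9) ⇒ y = (14420.0 − 8567.9) / 15.1 ≈ 387.56.

(186.8, 387.6)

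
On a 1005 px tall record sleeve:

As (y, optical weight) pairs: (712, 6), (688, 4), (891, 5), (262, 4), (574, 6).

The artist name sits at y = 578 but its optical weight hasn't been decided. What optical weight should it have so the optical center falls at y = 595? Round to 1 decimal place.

Fixed elements: Σw = 6 + 4 + 5 + 4 + 6 = 25, Σw·y = 6·712 + 4·688 + 5·891 + 4·262 + 6·574 = 15971.
Balance at y = 595 requires (15971 + w·578) / (25 + w) = 595.
So w = (595·25 − 15971)/(578 − 595) = -1096/-17 ≈ 64.47.

w ≈ 64.5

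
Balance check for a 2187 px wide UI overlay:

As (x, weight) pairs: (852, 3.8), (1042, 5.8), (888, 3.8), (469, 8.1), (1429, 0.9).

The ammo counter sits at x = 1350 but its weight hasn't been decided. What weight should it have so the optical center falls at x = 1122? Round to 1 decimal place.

Known weights sum to 3.8 + 5.8 + 3.8 + 8.1 + 0.9 = 22.4; their moment is 3.8·852 + 5.8·1042 + 3.8·888 + 8.1·469 + 0.9·1429 = 17740.6.
For the centroid to hit 1122: (17740.6 + w·1350) / (22.4 + w) = 1122.
So w = (1122·22.4 − 17740.6)/(1350 − 1122) = 7392.2/228 ≈ 32.42.

w ≈ 32.4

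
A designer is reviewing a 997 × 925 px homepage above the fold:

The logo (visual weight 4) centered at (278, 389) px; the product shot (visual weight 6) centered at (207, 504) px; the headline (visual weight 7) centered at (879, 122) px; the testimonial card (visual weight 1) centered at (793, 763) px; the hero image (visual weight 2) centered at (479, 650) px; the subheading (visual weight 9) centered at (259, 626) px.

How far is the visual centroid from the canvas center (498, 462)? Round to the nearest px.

Σw = 4 + 6 + 7 + 1 + 2 + 9 = 29.
x: moment 12589 / weight 29 ≈ 434.10
y: moment 13131 / weight 29 ≈ 452.79
From (498, 462): dx = -63.90, dy = -9.21, so the distance is √(dx²+dy²) ≈ 64.56.

≈ 65 px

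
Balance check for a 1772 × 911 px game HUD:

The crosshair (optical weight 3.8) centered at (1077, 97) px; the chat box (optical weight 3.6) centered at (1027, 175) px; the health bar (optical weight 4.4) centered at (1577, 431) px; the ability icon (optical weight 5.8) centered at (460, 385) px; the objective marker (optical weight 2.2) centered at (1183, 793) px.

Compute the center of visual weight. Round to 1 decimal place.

(1010.1, 347.1)

Weights sum to 3.8 + 3.6 + 4.4 + 5.8 + 2.2 = 19.8.
x-moment: 3.8·1077 + 3.6·1027 + 4.4·1577 + 5.8·460 + 2.2·1183 = 19999.2; centroid 19999.2/19.8 ≈ 1010.06.
y-moment: 3.8·97 + 3.6·175 + 4.4·431 + 5.8·385 + 2.2·793 = 6872.6; centroid 6872.6/19.8 ≈ 347.10.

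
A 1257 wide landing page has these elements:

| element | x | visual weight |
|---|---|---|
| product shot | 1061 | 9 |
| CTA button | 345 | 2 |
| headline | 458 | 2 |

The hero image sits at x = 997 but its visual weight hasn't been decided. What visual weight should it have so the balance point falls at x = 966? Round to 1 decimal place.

w ≈ 45.3

Fixed elements: Σw = 9 + 2 + 2 = 13, Σw·x = 9·1061 + 2·345 + 2·458 = 11155.
Set Σw·x/Σw = 966: (11155 + 997w) = 966·(13 + w).
Rearranging, w·(997 − 966) = 966·13 − 11155 = 1403, so w ≈ 1403/31 = 45.26.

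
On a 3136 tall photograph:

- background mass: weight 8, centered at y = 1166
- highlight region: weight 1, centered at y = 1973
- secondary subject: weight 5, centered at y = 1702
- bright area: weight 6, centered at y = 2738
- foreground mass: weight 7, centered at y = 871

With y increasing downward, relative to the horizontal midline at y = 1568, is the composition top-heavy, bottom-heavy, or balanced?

Weights sum to 8 + 1 + 5 + 6 + 7 = 27.
Σw·y = 8·1166 + 1·1973 + 5·1702 + 6·2738 + 7·871 = 42336, so ȳ = 42336/27 ≈ 1568.00.
1568.00 = 1568 exactly: balanced.

balanced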